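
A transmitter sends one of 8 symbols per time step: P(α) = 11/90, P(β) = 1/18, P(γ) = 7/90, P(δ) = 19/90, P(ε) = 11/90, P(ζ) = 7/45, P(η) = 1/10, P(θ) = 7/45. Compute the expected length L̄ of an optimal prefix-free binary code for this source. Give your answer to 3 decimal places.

Repeatedly combine the two least-probable nodes; the expected code length is the sum of the merged weights.
merge 1/18 + 7/90 → 2/15
merge 1/10 + 11/90 → 2/9
merge 11/90 + 2/15 → 23/90
merge 7/45 + 7/45 → 14/45
merge 19/90 + 2/9 → 13/30
merge 23/90 + 14/45 → 17/30
merge 13/30 + 17/30 → 1
L = 2/15 + 2/9 + 23/90 + 14/45 + 13/30 + 17/30 + 1 = 263/90 ≈ 2.922 bits/symbol.

2.922 bits/symbol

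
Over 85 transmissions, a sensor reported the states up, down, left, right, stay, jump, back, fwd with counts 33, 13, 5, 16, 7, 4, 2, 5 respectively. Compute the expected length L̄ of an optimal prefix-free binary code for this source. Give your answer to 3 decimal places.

Probabilities are the counts divided by 85.
Repeatedly combine the two least-probable nodes; the expected code length is the sum of the merged weights.
merge 2/85 + 4/85 → 6/85
merge 1/17 + 1/17 → 2/17
merge 6/85 + 7/85 → 13/85
merge 2/17 + 13/85 → 23/85
merge 13/85 + 16/85 → 29/85
merge 23/85 + 29/85 → 52/85
merge 33/85 + 52/85 → 1
L = 6/85 + 2/17 + 13/85 + 23/85 + 29/85 + 52/85 + 1 = 218/85 ≈ 2.565 bits/symbol.

2.565 bits/symbol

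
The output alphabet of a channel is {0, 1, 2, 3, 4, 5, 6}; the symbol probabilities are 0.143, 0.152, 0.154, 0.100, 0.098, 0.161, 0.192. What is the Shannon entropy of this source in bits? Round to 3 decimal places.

2.772 bits

H = −Σ pᵢ log₂ pᵢ.
−0.143·log₂(0.143) = 0.4012
−0.152·log₂(0.152) = 0.4131
−0.154·log₂(0.154) = 0.4156
−0.100·log₂(0.100) = 0.3322
−0.098·log₂(0.098) = 0.3284
−0.161·log₂(0.161) = 0.4242
−0.192·log₂(0.192) = 0.4571
Sum ≈ 2.7719 → 2.772 bits.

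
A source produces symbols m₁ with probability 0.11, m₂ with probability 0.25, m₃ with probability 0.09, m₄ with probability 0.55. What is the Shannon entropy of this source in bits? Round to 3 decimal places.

1.637 bits

H = −Σ pᵢ log₂ pᵢ.
−0.11·log₂(0.11) = 0.3503
−0.25·log₂(0.25) = 0.5000
−0.09·log₂(0.09) = 0.3127
−0.55·log₂(0.55) = 0.4744
Sum ≈ 1.6373 → 1.637 bits.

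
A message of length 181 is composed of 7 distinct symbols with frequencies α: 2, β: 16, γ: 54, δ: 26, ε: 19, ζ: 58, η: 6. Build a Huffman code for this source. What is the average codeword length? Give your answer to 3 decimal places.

2.414 bits/symbol

Probabilities are the counts divided by 181.
Repeatedly combine the two least-probable nodes; the expected code length is the sum of the merged weights.
merge 2/181 + 6/181 → 8/181
merge 8/181 + 16/181 → 24/181
merge 19/181 + 24/181 → 43/181
merge 26/181 + 43/181 → 69/181
merge 54/181 + 58/181 → 112/181
merge 69/181 + 112/181 → 1
L = 8/181 + 24/181 + 43/181 + 69/181 + 112/181 + 1 = 437/181 ≈ 2.414 bits/symbol.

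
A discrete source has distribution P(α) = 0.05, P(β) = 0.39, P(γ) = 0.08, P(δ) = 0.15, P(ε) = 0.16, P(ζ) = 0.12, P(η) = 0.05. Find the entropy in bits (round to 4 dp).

2.4541 bits

H = −Σ pᵢ log₂ pᵢ.
−0.05·log₂(0.05) = 0.2161
−0.39·log₂(0.39) = 0.5298
−0.08·log₂(0.08) = 0.2915
−0.15·log₂(0.15) = 0.4105
−0.16·log₂(0.16) = 0.4230
−0.12·log₂(0.12) = 0.3671
−0.05·log₂(0.05) = 0.2161
Sum ≈ 2.4541 → 2.4541 bits.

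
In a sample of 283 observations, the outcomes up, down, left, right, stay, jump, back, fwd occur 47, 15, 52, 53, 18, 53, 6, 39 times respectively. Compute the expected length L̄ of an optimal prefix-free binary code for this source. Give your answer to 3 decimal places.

2.837 bits/symbol

Probabilities are the counts divided by 283.
Repeatedly combine the two least-probable nodes; the expected code length is the sum of the merged weights.
merge 6/283 + 15/283 → 21/283
merge 18/283 + 21/283 → 39/283
merge 39/283 + 39/283 → 78/283
merge 47/283 + 52/283 → 99/283
merge 53/283 + 53/283 → 106/283
merge 78/283 + 99/283 → 177/283
merge 106/283 + 177/283 → 1
L = 21/283 + 39/283 + 78/283 + 99/283 + 106/283 + 177/283 + 1 = 803/283 ≈ 2.837 bits/symbol.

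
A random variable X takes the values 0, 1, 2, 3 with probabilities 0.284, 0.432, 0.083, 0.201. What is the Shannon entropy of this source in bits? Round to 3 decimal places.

1.802 bits

H = −Σ pᵢ log₂ pᵢ.
−0.284·log₂(0.284) = 0.5158
−0.432·log₂(0.432) = 0.5231
−0.083·log₂(0.083) = 0.2980
−0.201·log₂(0.201) = 0.4653
Sum ≈ 1.8022 → 1.802 bits.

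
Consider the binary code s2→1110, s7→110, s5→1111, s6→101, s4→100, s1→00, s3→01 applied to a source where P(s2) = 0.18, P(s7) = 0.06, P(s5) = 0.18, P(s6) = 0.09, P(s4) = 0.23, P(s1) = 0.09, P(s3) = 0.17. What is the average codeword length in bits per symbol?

3.1 bits/symbol

L̄ = Σ pᵢ·ℓᵢ = 0.18·4 + 0.06·3 + 0.18·4 + 0.09·3 + 0.23·3 + 0.09·2 + 0.17·2 = 3.1 bits/symbol.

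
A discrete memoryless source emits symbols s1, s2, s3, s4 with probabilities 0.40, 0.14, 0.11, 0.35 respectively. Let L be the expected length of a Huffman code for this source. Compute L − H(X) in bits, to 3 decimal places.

Entropy H = −Σ p log₂ p ≈ 1.8063 bits.
Huffman merges: 11/100+7/50→1/4; 1/4+7/20→3/5; 2/5+3/5→1. L = 37/20 ≈ 1.8500.
L − H = 1.8500 − 1.8063 = 0.044 bits.

0.044 bits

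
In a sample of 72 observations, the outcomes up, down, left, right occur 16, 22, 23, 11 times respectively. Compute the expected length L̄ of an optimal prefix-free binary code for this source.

Probabilities are the counts divided by 72.
Repeatedly combine the two least-probable nodes; the expected code length is the sum of the merged weights.
merge 11/72 + 2/9 → 3/8
merge 11/36 + 23/72 → 5/8
merge 3/8 + 5/8 → 1
L = 3/8 + 5/8 + 1 = 2 bits/symbol.

2 bits/symbol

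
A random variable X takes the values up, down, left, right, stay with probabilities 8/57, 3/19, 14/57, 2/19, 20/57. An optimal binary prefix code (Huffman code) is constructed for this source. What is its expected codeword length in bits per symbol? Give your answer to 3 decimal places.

Repeatedly combine the two least-probable nodes; the expected code length is the sum of the merged weights.
merge 2/19 + 8/57 → 14/57
merge 3/19 + 14/57 → 23/57
merge 14/57 + 20/57 → 34/57
merge 23/57 + 34/57 → 1
L = 14/57 + 23/57 + 34/57 + 1 = 128/57 ≈ 2.246 bits/symbol.

2.246 bits/symbol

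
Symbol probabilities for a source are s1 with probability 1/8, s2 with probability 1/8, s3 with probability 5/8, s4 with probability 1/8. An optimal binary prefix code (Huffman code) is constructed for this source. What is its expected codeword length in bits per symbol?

Repeatedly combine the two least-probable nodes; the expected code length is the sum of the merged weights.
merge 1/8 + 1/8 → 1/4
merge 1/8 + 1/4 → 3/8
merge 3/8 + 5/8 → 1
L = 1/4 + 3/8 + 1 = 13/8 = 1.625 bits/symbol.

1.625 bits/symbol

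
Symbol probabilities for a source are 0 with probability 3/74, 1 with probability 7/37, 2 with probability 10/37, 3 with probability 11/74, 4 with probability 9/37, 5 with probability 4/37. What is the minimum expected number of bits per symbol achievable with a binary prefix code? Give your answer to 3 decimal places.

Repeatedly combine the two least-probable nodes; the expected code length is the sum of the merged weights.
merge 3/74 + 4/37 → 11/74
merge 11/74 + 11/74 → 11/37
merge 7/37 + 9/37 → 16/37
merge 10/37 + 11/37 → 21/37
merge 16/37 + 21/37 → 1
L = 11/74 + 11/37 + 16/37 + 21/37 + 1 = 181/74 ≈ 2.446 bits/symbol.

2.446 bits/symbol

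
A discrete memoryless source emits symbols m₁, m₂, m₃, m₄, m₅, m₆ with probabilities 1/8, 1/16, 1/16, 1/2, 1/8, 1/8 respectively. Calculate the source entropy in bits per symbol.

2.125 bits

Each probability is a power of 1/2, so log₂(1/p) is an integer.
H = Σ p·log₂(1/p) = 1/8·3 + 1/16·4 + 1/16·4 + 1/2·1 + 1/8·3 + 1/8·3 = 2.125 bits.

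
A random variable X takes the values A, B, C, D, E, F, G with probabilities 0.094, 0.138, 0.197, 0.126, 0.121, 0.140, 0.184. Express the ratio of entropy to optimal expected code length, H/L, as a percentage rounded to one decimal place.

98.8%

Entropy H = −Σ p log₂ p ≈ 2.7684 bits.
Huffman merges: 47/500+121/1000→43/200; 63/500+69/500→33/125; 7/50+23/125→81/250; 197/1000+43/200→103/250; 33/125+81/250→147/250; 103/250+147/250→1. L = 2803/1000 ≈ 2.8030.
Efficiency = H/L = 2.7684/2.8030 = 98.8%.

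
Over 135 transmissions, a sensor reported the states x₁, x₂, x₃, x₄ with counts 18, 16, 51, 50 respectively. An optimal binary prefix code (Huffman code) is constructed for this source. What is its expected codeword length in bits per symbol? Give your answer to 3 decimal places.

1.874 bits/symbol

Probabilities are the counts divided by 135.
Repeatedly combine the two least-probable nodes; the expected code length is the sum of the merged weights.
merge 16/135 + 2/15 → 34/135
merge 34/135 + 10/27 → 28/45
merge 17/45 + 28/45 → 1
L = 34/135 + 28/45 + 1 = 253/135 ≈ 1.874 bits/symbol.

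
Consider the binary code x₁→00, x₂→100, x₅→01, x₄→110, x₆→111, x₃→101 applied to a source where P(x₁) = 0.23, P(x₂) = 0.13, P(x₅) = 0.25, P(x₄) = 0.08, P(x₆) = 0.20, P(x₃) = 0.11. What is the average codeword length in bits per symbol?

L̄ = Σ pᵢ·ℓᵢ = 0.23·2 + 0.13·3 + 0.25·2 + 0.08·3 + 0.20·3 + 0.11·3 = 2.52 bits/symbol.

2.52 bits/symbol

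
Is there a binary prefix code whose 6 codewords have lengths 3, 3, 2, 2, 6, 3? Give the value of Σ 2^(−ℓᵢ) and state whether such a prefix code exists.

With common denominator 2^6 = 64: Σ 2^(−ℓᵢ) = 8/64 + 8/64 + 16/64 + 16/64 + 1/64 + 8/64 = 57/64 = 0.890625.
Kraft's inequality requires Σ ≤ 1; here Σ = 0.890625 ≤ 1, so such a prefix code exists.

0.890625; yes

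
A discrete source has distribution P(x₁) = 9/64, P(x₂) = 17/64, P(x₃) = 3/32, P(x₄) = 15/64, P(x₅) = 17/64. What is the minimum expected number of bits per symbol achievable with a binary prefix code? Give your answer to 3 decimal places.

2.234 bits/symbol

Repeatedly combine the two least-probable nodes; the expected code length is the sum of the merged weights.
merge 3/32 + 9/64 → 15/64
merge 15/64 + 15/64 → 15/32
merge 17/64 + 17/64 → 17/32
merge 15/32 + 17/32 → 1
L = 15/64 + 15/32 + 17/32 + 1 = 143/64 ≈ 2.234 bits/symbol.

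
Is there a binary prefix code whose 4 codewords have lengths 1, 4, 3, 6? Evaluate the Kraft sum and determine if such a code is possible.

0.703125; yes

With common denominator 2^6 = 64: Σ 2^(−ℓᵢ) = 32/64 + 4/64 + 8/64 + 1/64 = 45/64 = 0.703125.
Kraft's inequality requires Σ ≤ 1; here Σ = 0.703125 ≤ 1, so such a prefix code exists.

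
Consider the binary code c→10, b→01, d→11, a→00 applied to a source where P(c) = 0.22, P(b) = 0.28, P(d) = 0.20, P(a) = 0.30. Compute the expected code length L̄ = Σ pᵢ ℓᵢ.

L̄ = Σ pᵢ·ℓᵢ = 0.22·2 + 0.28·2 + 0.20·2 + 0.30·2 = 2 bits/symbol.

2 bits/symbol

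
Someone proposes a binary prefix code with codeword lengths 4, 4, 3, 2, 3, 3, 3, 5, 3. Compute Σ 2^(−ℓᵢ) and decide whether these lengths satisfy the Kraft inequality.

1.03125; no

With common denominator 2^5 = 32: Σ 2^(−ℓᵢ) = 2/32 + 2/32 + 4/32 + 8/32 + 4/32 + 4/32 + 4/32 + 1/32 + 4/32 = 33/32 = 1.03125.
Kraft's inequality requires Σ ≤ 1; here Σ = 1.03125 > 1, so no such prefix code exists.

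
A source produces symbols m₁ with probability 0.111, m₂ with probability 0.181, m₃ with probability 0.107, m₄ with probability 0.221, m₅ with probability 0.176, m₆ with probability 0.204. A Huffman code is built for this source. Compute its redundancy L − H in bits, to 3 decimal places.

0.041 bits

Entropy H = −Σ p log₂ p ≈ 2.5336 bits.
Huffman merges: 107/1000+111/1000→109/500; 22/125+181/1000→357/1000; 51/250+109/500→211/500; 221/1000+357/1000→289/500; 211/500+289/500→1. L = 103/40 ≈ 2.5750.
L − H = 2.5750 − 2.5336 = 0.041 bits.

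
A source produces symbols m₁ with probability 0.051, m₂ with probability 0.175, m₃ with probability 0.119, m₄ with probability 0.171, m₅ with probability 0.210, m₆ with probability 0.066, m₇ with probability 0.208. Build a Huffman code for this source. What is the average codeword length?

Repeatedly combine the two least-probable nodes; the expected code length is the sum of the merged weights.
merge 51/1000 + 33/500 → 117/1000
merge 117/1000 + 119/1000 → 59/250
merge 171/1000 + 7/40 → 173/500
merge 26/125 + 21/100 → 209/500
merge 59/250 + 173/500 → 291/500
merge 209/500 + 291/500 → 1
L = 117/1000 + 59/250 + 173/500 + 209/500 + 291/500 + 1 = 2699/1000 = 2.699 bits/symbol.

2.699 bits/symbol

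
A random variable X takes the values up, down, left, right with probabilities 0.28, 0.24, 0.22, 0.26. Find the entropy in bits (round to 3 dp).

1.994 bits

H = −Σ pᵢ log₂ pᵢ.
−0.28·log₂(0.28) = 0.5142
−0.24·log₂(0.24) = 0.4941
−0.22·log₂(0.22) = 0.4806
−0.26·log₂(0.26) = 0.5053
Sum ≈ 1.9942 → 1.994 bits.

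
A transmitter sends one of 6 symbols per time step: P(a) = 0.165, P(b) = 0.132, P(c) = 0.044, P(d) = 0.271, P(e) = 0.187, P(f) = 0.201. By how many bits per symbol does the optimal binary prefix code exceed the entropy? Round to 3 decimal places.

0.076 bits

Entropy H = −Σ p log₂ p ≈ 2.4409 bits.
Huffman merges: 11/250+33/250→22/125; 33/200+22/125→341/1000; 187/1000+201/1000→97/250; 271/1000+341/1000→153/250; 97/250+153/250→1. L = 2517/1000 ≈ 2.5170.
L − H = 2.5170 − 2.4409 = 0.076 bits.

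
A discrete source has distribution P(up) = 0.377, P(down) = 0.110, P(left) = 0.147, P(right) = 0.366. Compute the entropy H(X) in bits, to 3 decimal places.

H = −Σ pᵢ log₂ pᵢ.
−0.377·log₂(0.377) = 0.5306
−0.110·log₂(0.110) = 0.3503
−0.147·log₂(0.147) = 0.4066
−0.366·log₂(0.366) = 0.5307
Sum ≈ 1.8182 → 1.818 bits.

1.818 bits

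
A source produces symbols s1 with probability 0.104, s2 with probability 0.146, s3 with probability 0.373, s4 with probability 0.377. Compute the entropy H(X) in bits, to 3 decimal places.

1.806 bits

H = −Σ pᵢ log₂ pᵢ.
−0.104·log₂(0.104) = 0.3396
−0.146·log₂(0.146) = 0.4053
−0.373·log₂(0.373) = 0.5307
−0.377·log₂(0.377) = 0.5306
Sum ≈ 1.8061 → 1.806 bits.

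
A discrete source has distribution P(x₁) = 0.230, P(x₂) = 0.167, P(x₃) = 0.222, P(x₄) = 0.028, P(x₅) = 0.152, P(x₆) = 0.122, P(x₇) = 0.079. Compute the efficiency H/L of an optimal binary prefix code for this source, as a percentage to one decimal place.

98.6%

Entropy H = −Σ p log₂ p ≈ 2.6180 bits.
Huffman merges: 7/250+79/1000→107/1000; 107/1000+61/500→229/1000; 19/125+167/1000→319/1000; 111/500+229/1000→451/1000; 23/100+319/1000→549/1000; 451/1000+549/1000→1. L = 531/200 ≈ 2.6550.
Efficiency = H/L = 2.6180/2.6550 = 98.6%.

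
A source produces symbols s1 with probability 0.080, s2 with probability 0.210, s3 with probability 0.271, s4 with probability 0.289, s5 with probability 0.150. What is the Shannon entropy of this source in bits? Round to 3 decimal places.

2.203 bits

H = −Σ pᵢ log₂ pᵢ.
−0.080·log₂(0.080) = 0.2915
−0.210·log₂(0.210) = 0.4728
−0.271·log₂(0.271) = 0.5105
−0.289·log₂(0.289) = 0.5176
−0.150·log₂(0.150) = 0.4105
Sum ≈ 2.2029 → 2.203 bits.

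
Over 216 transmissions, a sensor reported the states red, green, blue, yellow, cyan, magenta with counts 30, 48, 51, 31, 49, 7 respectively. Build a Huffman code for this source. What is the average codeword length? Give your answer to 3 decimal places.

2.486 bits/symbol

Probabilities are the counts divided by 216.
Repeatedly combine the two least-probable nodes; the expected code length is the sum of the merged weights.
merge 7/216 + 5/36 → 37/216
merge 31/216 + 37/216 → 17/54
merge 2/9 + 49/216 → 97/216
merge 17/72 + 17/54 → 119/216
merge 97/216 + 119/216 → 1
L = 37/216 + 17/54 + 97/216 + 119/216 + 1 = 179/72 ≈ 2.486 bits/symbol.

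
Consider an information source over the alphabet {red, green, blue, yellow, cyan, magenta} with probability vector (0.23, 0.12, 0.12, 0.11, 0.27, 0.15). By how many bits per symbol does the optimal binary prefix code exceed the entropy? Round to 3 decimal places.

Entropy H = −Σ p log₂ p ≈ 2.4927 bits.
Huffman merges: 11/100+3/25→23/100; 3/25+3/20→27/100; 23/100+23/100→23/50; 27/100+27/100→27/50; 23/50+27/50→1. L = 5/2 ≈ 2.5000.
L − H = 2.5000 − 2.4927 = 0.007 bits.

0.007 bits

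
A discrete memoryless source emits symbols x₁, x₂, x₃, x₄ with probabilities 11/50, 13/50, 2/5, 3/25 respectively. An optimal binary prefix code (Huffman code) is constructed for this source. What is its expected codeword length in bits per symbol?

1.94 bits/symbol

Repeatedly combine the two least-probable nodes; the expected code length is the sum of the merged weights.
merge 3/25 + 11/50 → 17/50
merge 13/50 + 17/50 → 3/5
merge 2/5 + 3/5 → 1
L = 17/50 + 3/5 + 1 = 97/50 = 1.94 bits/symbol.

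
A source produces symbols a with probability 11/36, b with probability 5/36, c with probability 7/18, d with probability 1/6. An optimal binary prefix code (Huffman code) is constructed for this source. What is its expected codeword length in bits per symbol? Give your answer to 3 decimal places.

Repeatedly combine the two least-probable nodes; the expected code length is the sum of the merged weights.
merge 5/36 + 1/6 → 11/36
merge 11/36 + 11/36 → 11/18
merge 7/18 + 11/18 → 1
L = 11/36 + 11/18 + 1 = 23/12 ≈ 1.917 bits/symbol.

1.917 bits/symbol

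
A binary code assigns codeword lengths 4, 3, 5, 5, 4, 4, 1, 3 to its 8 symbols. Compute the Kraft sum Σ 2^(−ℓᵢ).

1

With common denominator 2^5 = 32: Σ 2^(−ℓᵢ) = 2/32 + 4/32 + 1/32 + 1/32 + 2/32 + 2/32 + 16/32 + 4/32 = 32/32 = 1.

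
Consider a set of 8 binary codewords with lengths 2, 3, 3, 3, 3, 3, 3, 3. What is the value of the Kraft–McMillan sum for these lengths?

With common denominator 2^3 = 8: Σ 2^(−ℓᵢ) = 2/8 + 1/8 + 1/8 + 1/8 + 1/8 + 1/8 + 1/8 + 1/8 = 9/8 = 1.125.

1.125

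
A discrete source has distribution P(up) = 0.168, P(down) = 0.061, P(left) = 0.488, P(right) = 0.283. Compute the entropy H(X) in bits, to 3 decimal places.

H = −Σ pᵢ log₂ pᵢ.
−0.168·log₂(0.168) = 0.4323
−0.061·log₂(0.061) = 0.2461
−0.488·log₂(0.488) = 0.5051
−0.283·log₂(0.283) = 0.5154
Sum ≈ 1.6990 → 1.699 bits.

1.699 bits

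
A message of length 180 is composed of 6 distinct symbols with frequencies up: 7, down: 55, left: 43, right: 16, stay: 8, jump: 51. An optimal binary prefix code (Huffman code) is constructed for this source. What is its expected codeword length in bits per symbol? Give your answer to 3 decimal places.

2.256 bits/symbol

Probabilities are the counts divided by 180.
Repeatedly combine the two least-probable nodes; the expected code length is the sum of the merged weights.
merge 7/180 + 2/45 → 1/12
merge 1/12 + 4/45 → 31/180
merge 31/180 + 43/180 → 37/90
merge 17/60 + 11/36 → 53/90
merge 37/90 + 53/90 → 1
L = 1/12 + 31/180 + 37/90 + 53/90 + 1 = 203/90 ≈ 2.256 bits/symbol.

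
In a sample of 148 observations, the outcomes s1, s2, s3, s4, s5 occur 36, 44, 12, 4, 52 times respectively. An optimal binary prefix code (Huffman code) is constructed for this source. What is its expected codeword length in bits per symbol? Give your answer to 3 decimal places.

2.108 bits/symbol

Probabilities are the counts divided by 148.
Repeatedly combine the two least-probable nodes; the expected code length is the sum of the merged weights.
merge 1/37 + 3/37 → 4/37
merge 4/37 + 9/37 → 13/37
merge 11/37 + 13/37 → 24/37
merge 13/37 + 24/37 → 1
L = 4/37 + 13/37 + 24/37 + 1 = 78/37 ≈ 2.108 bits/symbol.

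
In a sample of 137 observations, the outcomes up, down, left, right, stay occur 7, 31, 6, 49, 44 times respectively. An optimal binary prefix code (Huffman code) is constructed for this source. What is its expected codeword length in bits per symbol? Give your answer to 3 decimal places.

2.058 bits/symbol

Probabilities are the counts divided by 137.
Repeatedly combine the two least-probable nodes; the expected code length is the sum of the merged weights.
merge 6/137 + 7/137 → 13/137
merge 13/137 + 31/137 → 44/137
merge 44/137 + 44/137 → 88/137
merge 49/137 + 88/137 → 1
L = 13/137 + 44/137 + 88/137 + 1 = 282/137 ≈ 2.058 bits/symbol.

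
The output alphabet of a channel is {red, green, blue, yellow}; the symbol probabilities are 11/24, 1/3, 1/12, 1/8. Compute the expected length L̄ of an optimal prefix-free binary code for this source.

1.75 bits/symbol

Repeatedly combine the two least-probable nodes; the expected code length is the sum of the merged weights.
merge 1/12 + 1/8 → 5/24
merge 5/24 + 1/3 → 13/24
merge 11/24 + 13/24 → 1
L = 5/24 + 13/24 + 1 = 7/4 = 1.75 bits/symbol.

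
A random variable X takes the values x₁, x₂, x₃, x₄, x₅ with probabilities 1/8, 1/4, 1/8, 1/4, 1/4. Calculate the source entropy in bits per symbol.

2.25 bits

Each probability is a power of 1/2, so log₂(1/p) is an integer.
H = Σ p·log₂(1/p) = 1/8·3 + 1/4·2 + 1/8·3 + 1/4·2 + 1/4·2 = 2.25 bits.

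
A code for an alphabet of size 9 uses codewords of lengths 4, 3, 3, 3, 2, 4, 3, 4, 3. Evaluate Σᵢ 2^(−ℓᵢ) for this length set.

1.0625

With common denominator 2^4 = 16: Σ 2^(−ℓᵢ) = 1/16 + 2/16 + 2/16 + 2/16 + 4/16 + 1/16 + 2/16 + 1/16 + 2/16 = 17/16 = 1.0625.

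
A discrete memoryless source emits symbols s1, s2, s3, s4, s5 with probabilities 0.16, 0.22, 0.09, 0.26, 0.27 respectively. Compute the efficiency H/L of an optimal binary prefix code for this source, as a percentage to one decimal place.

99.2%

Entropy H = −Σ p log₂ p ≈ 2.2316 bits.
Huffman merges: 9/100+4/25→1/4; 11/50+1/4→47/100; 13/50+27/100→53/100; 47/100+53/100→1. L = 9/4 ≈ 2.2500.
Efficiency = H/L = 2.2316/2.2500 = 99.2%.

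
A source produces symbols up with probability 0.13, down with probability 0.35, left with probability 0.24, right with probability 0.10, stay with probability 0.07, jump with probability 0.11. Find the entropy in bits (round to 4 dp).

H = −Σ pᵢ log₂ pᵢ.
−0.13·log₂(0.13) = 0.3826
−0.35·log₂(0.35) = 0.5301
−0.24·log₂(0.24) = 0.4941
−0.10·log₂(0.10) = 0.3322
−0.07·log₂(0.07) = 0.2686
−0.11·log₂(0.11) = 0.3503
Sum ≈ 2.3579 → 2.3579 bits.

2.3579 bits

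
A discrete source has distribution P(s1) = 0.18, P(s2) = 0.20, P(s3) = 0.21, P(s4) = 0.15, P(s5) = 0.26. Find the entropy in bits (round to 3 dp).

2.298 bits

H = −Σ pᵢ log₂ pᵢ.
−0.18·log₂(0.18) = 0.4453
−0.20·log₂(0.20) = 0.4644
−0.21·log₂(0.21) = 0.4728
−0.15·log₂(0.15) = 0.4105
−0.26·log₂(0.26) = 0.5053
Sum ≈ 2.2983 → 2.298 bits.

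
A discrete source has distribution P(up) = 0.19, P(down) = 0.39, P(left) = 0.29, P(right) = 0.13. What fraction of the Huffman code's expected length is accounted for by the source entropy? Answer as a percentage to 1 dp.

Entropy H = −Σ p log₂ p ≈ 1.8856 bits.
Huffman merges: 13/100+19/100→8/25; 29/100+8/25→61/100; 39/100+61/100→1. L = 193/100 ≈ 1.9300.
Efficiency = H/L = 1.8856/1.9300 = 97.7%.

97.7%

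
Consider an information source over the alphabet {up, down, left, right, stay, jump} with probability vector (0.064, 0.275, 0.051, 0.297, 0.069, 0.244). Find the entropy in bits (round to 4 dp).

2.2678 bits

H = −Σ pᵢ log₂ pᵢ.
−0.064·log₂(0.064) = 0.2538
−0.275·log₂(0.275) = 0.5122
−0.051·log₂(0.051) = 0.2190
−0.297·log₂(0.297) = 0.5202
−0.069·log₂(0.069) = 0.2662
−0.244·log₂(0.244) = 0.4966
Sum ≈ 2.2678 → 2.2678 bits.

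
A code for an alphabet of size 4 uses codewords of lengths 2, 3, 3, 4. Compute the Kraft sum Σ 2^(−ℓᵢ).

0.5625

With common denominator 2^4 = 16: Σ 2^(−ℓᵢ) = 4/16 + 2/16 + 2/16 + 1/16 = 9/16 = 0.5625.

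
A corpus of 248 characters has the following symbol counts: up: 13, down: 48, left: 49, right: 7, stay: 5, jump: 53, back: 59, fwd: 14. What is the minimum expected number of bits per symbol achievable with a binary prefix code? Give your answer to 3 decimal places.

2.657 bits/symbol

Probabilities are the counts divided by 248.
Repeatedly combine the two least-probable nodes; the expected code length is the sum of the merged weights.
merge 5/248 + 7/248 → 3/62
merge 3/62 + 13/248 → 25/248
merge 7/124 + 25/248 → 39/248
merge 39/248 + 6/31 → 87/248
merge 49/248 + 53/248 → 51/124
merge 59/248 + 87/248 → 73/124
merge 51/124 + 73/124 → 1
L = 3/62 + 25/248 + 39/248 + 87/248 + 51/124 + 73/124 + 1 = 659/248 ≈ 2.657 bits/symbol.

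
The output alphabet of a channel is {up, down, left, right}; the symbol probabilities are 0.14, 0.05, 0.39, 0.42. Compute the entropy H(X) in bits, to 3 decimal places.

1.669 bits

H = −Σ pᵢ log₂ pᵢ.
−0.14·log₂(0.14) = 0.3971
−0.05·log₂(0.05) = 0.2161
−0.39·log₂(0.39) = 0.5298
−0.42·log₂(0.42) = 0.5256
Sum ≈ 1.6686 → 1.669 bits.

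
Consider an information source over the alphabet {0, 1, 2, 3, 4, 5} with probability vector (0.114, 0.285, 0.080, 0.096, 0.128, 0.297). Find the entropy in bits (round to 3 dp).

H = −Σ pᵢ log₂ pᵢ.
−0.114·log₂(0.114) = 0.3571
−0.285·log₂(0.285) = 0.5161
−0.080·log₂(0.080) = 0.2915
−0.096·log₂(0.096) = 0.3246
−0.128·log₂(0.128) = 0.3796
−0.297·log₂(0.297) = 0.5202
Sum ≈ 2.3891 → 2.389 bits.

2.389 bits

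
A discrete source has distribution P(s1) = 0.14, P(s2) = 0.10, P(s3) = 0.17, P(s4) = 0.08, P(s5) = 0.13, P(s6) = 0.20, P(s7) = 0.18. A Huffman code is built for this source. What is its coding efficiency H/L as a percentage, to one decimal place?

98.1%

Entropy H = −Σ p log₂ p ≈ 2.7477 bits.
Huffman merges: 2/25+1/10→9/50; 13/100+7/50→27/100; 17/100+9/50→7/20; 9/50+1/5→19/50; 27/100+7/20→31/50; 19/50+31/50→1. L = 14/5 ≈ 2.8000.
Efficiency = H/L = 2.7477/2.8000 = 98.1%.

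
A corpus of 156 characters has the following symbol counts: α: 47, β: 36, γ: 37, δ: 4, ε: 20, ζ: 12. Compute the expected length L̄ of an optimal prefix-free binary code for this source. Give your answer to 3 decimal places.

2.333 bits/symbol

Probabilities are the counts divided by 156.
Repeatedly combine the two least-probable nodes; the expected code length is the sum of the merged weights.
merge 1/39 + 1/13 → 4/39
merge 4/39 + 5/39 → 3/13
merge 3/13 + 3/13 → 6/13
merge 37/156 + 47/156 → 7/13
merge 6/13 + 7/13 → 1
L = 4/39 + 3/13 + 6/13 + 7/13 + 1 = 7/3 ≈ 2.333 bits/symbol.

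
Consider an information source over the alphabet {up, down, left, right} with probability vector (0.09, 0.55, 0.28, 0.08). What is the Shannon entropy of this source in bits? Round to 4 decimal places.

1.5928 bits

H = −Σ pᵢ log₂ pᵢ.
−0.09·log₂(0.09) = 0.3127
−0.55·log₂(0.55) = 0.4744
−0.28·log₂(0.28) = 0.5142
−0.08·log₂(0.08) = 0.2915
Sum ≈ 1.5928 → 1.5928 bits.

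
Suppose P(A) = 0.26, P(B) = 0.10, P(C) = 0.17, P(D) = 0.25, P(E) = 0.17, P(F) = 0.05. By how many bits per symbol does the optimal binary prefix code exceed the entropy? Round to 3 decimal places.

Entropy H = −Σ p log₂ p ≈ 2.4228 bits.
Huffman merges: 1/20+1/10→3/20; 3/20+17/100→8/25; 17/100+1/4→21/50; 13/50+8/25→29/50; 21/50+29/50→1. L = 247/100 ≈ 2.4700.
L − H = 2.4700 − 2.4228 = 0.047 bits.

0.047 bits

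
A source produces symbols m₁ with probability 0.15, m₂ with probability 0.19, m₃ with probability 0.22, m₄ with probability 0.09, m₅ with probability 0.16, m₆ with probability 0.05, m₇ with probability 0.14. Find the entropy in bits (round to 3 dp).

2.695 bits

H = −Σ pᵢ log₂ pᵢ.
−0.15·log₂(0.15) = 0.4105
−0.19·log₂(0.19) = 0.4552
−0.22·log₂(0.22) = 0.4806
−0.09·log₂(0.09) = 0.3127
−0.16·log₂(0.16) = 0.4230
−0.05·log₂(0.05) = 0.2161
−0.14·log₂(0.14) = 0.3971
Sum ≈ 2.6952 → 2.695 bits.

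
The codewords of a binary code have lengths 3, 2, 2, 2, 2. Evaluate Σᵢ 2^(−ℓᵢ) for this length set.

1.125

With common denominator 2^3 = 8: Σ 2^(−ℓᵢ) = 1/8 + 2/8 + 2/8 + 2/8 + 2/8 = 9/8 = 1.125.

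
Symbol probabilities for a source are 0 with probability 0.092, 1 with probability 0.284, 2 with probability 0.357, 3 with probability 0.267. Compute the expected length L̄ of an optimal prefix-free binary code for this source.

2 bits/symbol

Repeatedly combine the two least-probable nodes; the expected code length is the sum of the merged weights.
merge 23/250 + 267/1000 → 359/1000
merge 71/250 + 357/1000 → 641/1000
merge 359/1000 + 641/1000 → 1
L = 359/1000 + 641/1000 + 1 = 2 bits/symbol.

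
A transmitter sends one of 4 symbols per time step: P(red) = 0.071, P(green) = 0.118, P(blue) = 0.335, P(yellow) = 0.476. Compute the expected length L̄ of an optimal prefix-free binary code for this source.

Repeatedly combine the two least-probable nodes; the expected code length is the sum of the merged weights.
merge 71/1000 + 59/500 → 189/1000
merge 189/1000 + 67/200 → 131/250
merge 119/250 + 131/250 → 1
L = 189/1000 + 131/250 + 1 = 1713/1000 = 1.713 bits/symbol.

1.713 bits/symbol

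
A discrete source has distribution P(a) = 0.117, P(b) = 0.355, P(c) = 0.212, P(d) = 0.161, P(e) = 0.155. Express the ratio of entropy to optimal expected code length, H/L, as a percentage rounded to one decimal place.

Entropy H = −Σ p log₂ p ≈ 2.2081 bits.
Huffman merges: 117/1000+31/200→34/125; 161/1000+53/250→373/1000; 34/125+71/200→627/1000; 373/1000+627/1000→1. L = 284/125 ≈ 2.2720.
Efficiency = H/L = 2.2081/2.2720 = 97.2%.

97.2%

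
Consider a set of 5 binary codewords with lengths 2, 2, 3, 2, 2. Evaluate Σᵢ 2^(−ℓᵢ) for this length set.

1.125

With common denominator 2^3 = 8: Σ 2^(−ℓᵢ) = 2/8 + 2/8 + 1/8 + 2/8 + 2/8 = 9/8 = 1.125.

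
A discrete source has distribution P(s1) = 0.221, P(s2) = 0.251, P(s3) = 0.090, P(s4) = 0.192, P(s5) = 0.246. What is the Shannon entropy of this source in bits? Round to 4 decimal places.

H = −Σ pᵢ log₂ pᵢ.
−0.221·log₂(0.221) = 0.4813
−0.251·log₂(0.251) = 0.5006
−0.090·log₂(0.090) = 0.3127
−0.192·log₂(0.192) = 0.4571
−0.246·log₂(0.246) = 0.4977
Sum ≈ 2.2494 → 2.2494 bits.

2.2494 bits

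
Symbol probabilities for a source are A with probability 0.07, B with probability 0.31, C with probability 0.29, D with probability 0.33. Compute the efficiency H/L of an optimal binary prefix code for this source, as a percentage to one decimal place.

Entropy H = −Σ p log₂ p ≈ 1.8381 bits.
Huffman merges: 7/100+29/100→9/25; 31/100+33/100→16/25; 9/25+16/25→1. L = 2 ≈ 2.0000.
Efficiency = H/L = 1.8381/2.0000 = 91.9%.

91.9%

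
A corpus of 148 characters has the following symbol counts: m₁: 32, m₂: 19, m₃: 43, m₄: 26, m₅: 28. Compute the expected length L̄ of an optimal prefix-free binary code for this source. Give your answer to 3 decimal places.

2.304 bits/symbol

Probabilities are the counts divided by 148.
Repeatedly combine the two least-probable nodes; the expected code length is the sum of the merged weights.
merge 19/148 + 13/74 → 45/148
merge 7/37 + 8/37 → 15/37
merge 43/148 + 45/148 → 22/37
merge 15/37 + 22/37 → 1
L = 45/148 + 15/37 + 22/37 + 1 = 341/148 ≈ 2.304 bits/symbol.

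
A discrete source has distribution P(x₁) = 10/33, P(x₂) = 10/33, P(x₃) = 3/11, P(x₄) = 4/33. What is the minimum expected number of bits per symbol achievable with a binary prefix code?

Repeatedly combine the two least-probable nodes; the expected code length is the sum of the merged weights.
merge 4/33 + 3/11 → 13/33
merge 10/33 + 10/33 → 20/33
merge 13/33 + 20/33 → 1
L = 13/33 + 20/33 + 1 = 2 bits/symbol.

2 bits/symbol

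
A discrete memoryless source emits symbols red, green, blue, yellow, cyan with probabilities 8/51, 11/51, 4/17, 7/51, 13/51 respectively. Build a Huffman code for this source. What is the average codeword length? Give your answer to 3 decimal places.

Repeatedly combine the two least-probable nodes; the expected code length is the sum of the merged weights.
merge 7/51 + 8/51 → 5/17
merge 11/51 + 4/17 → 23/51
merge 13/51 + 5/17 → 28/51
merge 23/51 + 28/51 → 1
L = 5/17 + 23/51 + 28/51 + 1 = 39/17 ≈ 2.294 bits/symbol.

2.294 bits/symbol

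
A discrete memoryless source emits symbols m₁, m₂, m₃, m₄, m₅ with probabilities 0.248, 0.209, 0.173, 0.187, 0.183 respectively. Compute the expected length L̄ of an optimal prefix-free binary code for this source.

Repeatedly combine the two least-probable nodes; the expected code length is the sum of the merged weights.
merge 173/1000 + 183/1000 → 89/250
merge 187/1000 + 209/1000 → 99/250
merge 31/125 + 89/250 → 151/250
merge 99/250 + 151/250 → 1
L = 89/250 + 99/250 + 151/250 + 1 = 589/250 = 2.356 bits/symbol.

2.356 bits/symbol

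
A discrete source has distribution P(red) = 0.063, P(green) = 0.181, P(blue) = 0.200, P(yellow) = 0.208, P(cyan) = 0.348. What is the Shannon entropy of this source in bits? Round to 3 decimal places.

2.163 bits

H = −Σ pᵢ log₂ pᵢ.
−0.063·log₂(0.063) = 0.2513
−0.181·log₂(0.181) = 0.4463
−0.200·log₂(0.200) = 0.4644
−0.208·log₂(0.208) = 0.4712
−0.348·log₂(0.348) = 0.5299
Sum ≈ 2.1631 → 2.163 bits.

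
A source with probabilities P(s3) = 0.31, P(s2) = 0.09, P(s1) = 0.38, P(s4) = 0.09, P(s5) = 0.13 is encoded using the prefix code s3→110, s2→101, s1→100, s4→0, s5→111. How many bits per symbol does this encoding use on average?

L̄ = Σ pᵢ·ℓᵢ = 0.31·3 + 0.09·3 + 0.38·3 + 0.09·1 + 0.13·3 = 2.82 bits/symbol.

2.82 bits/symbol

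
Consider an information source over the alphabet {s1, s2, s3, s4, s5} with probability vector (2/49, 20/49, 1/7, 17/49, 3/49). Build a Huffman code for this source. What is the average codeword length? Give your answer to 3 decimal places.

1.939 bits/symbol

Repeatedly combine the two least-probable nodes; the expected code length is the sum of the merged weights.
merge 2/49 + 3/49 → 5/49
merge 5/49 + 1/7 → 12/49
merge 12/49 + 17/49 → 29/49
merge 20/49 + 29/49 → 1
L = 5/49 + 12/49 + 29/49 + 1 = 95/49 ≈ 1.939 bits/symbol.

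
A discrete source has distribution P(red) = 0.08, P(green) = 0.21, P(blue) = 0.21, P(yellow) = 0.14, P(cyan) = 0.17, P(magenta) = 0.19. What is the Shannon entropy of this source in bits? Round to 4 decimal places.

2.5241 bits

H = −Σ pᵢ log₂ pᵢ.
−0.08·log₂(0.08) = 0.2915
−0.21·log₂(0.21) = 0.4728
−0.21·log₂(0.21) = 0.4728
−0.14·log₂(0.14) = 0.3971
−0.17·log₂(0.17) = 0.4346
−0.19·log₂(0.19) = 0.4552
Sum ≈ 2.5241 → 2.5241 bits.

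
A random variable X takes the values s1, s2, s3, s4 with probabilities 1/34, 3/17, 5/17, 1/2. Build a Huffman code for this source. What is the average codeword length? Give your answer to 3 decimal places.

1.706 bits/symbol

Repeatedly combine the two least-probable nodes; the expected code length is the sum of the merged weights.
merge 1/34 + 3/17 → 7/34
merge 7/34 + 5/17 → 1/2
merge 1/2 + 1/2 → 1
L = 7/34 + 1/2 + 1 = 29/17 ≈ 1.706 bits/symbol.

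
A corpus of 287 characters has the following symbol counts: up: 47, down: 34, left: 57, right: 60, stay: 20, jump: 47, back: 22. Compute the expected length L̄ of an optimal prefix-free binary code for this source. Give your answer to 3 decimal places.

Probabilities are the counts divided by 287.
Repeatedly combine the two least-probable nodes; the expected code length is the sum of the merged weights.
merge 20/287 + 22/287 → 6/41
merge 34/287 + 6/41 → 76/287
merge 47/287 + 47/287 → 94/287
merge 57/287 + 60/287 → 117/287
merge 76/287 + 94/287 → 170/287
merge 117/287 + 170/287 → 1
L = 6/41 + 76/287 + 94/287 + 117/287 + 170/287 + 1 = 786/287 ≈ 2.739 bits/symbol.

2.739 bits/symbol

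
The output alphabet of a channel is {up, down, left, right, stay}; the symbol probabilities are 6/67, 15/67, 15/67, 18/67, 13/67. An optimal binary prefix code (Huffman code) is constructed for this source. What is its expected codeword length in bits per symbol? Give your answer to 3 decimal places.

2.284 bits/symbol

Repeatedly combine the two least-probable nodes; the expected code length is the sum of the merged weights.
merge 6/67 + 13/67 → 19/67
merge 15/67 + 15/67 → 30/67
merge 18/67 + 19/67 → 37/67
merge 30/67 + 37/67 → 1
L = 19/67 + 30/67 + 37/67 + 1 = 153/67 ≈ 2.284 bits/symbol.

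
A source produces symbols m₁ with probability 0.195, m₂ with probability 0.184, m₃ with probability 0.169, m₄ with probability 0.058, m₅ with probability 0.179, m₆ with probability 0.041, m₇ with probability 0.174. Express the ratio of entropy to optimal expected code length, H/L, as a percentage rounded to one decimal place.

Entropy H = −Σ p log₂ p ≈ 2.6532 bits.
Huffman merges: 41/1000+29/500→99/1000; 99/1000+169/1000→67/250; 87/500+179/1000→353/1000; 23/125+39/200→379/1000; 67/250+353/1000→621/1000; 379/1000+621/1000→1. L = 68/25 ≈ 2.7200.
Efficiency = H/L = 2.6532/2.7200 = 97.5%.

97.5%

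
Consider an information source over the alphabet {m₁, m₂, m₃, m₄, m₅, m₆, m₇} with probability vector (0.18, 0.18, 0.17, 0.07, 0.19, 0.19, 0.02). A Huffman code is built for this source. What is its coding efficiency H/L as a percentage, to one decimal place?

96.6%

Entropy H = −Σ p log₂ p ≈ 2.6171 bits.
Huffman merges: 1/50+7/100→9/100; 9/100+17/100→13/50; 9/50+9/50→9/25; 19/100+19/100→19/50; 13/50+9/25→31/50; 19/50+31/50→1. L = 271/100 ≈ 2.7100.
Efficiency = H/L = 2.6171/2.7100 = 96.6%.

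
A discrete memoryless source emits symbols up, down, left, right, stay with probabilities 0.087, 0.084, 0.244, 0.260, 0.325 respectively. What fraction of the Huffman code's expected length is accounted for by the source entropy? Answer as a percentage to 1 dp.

Entropy H = −Σ p log₂ p ≈ 2.1355 bits.
Huffman merges: 21/250+87/1000→171/1000; 171/1000+61/250→83/200; 13/50+13/40→117/200; 83/200+117/200→1. L = 2171/1000 ≈ 2.1710.
Efficiency = H/L = 2.1355/2.1710 = 98.4%.

98.4%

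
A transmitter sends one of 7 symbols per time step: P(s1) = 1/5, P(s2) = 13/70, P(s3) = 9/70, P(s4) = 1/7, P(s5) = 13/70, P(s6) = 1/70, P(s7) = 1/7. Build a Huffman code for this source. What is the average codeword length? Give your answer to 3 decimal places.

2.757 bits/symbol

Repeatedly combine the two least-probable nodes; the expected code length is the sum of the merged weights.
merge 1/70 + 9/70 → 1/7
merge 1/7 + 1/7 → 2/7
merge 1/7 + 13/70 → 23/70
merge 13/70 + 1/5 → 27/70
merge 2/7 + 23/70 → 43/70
merge 27/70 + 43/70 → 1
L = 1/7 + 2/7 + 23/70 + 27/70 + 43/70 + 1 = 193/70 ≈ 2.757 bits/symbol.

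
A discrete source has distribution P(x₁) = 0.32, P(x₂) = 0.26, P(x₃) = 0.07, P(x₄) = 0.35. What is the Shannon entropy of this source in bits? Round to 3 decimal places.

H = −Σ pᵢ log₂ pᵢ.
−0.32·log₂(0.32) = 0.5260
−0.26·log₂(0.26) = 0.5053
−0.07·log₂(0.07) = 0.2686
−0.35·log₂(0.35) = 0.5301
Sum ≈ 1.8300 → 1.830 bits.

1.830 bits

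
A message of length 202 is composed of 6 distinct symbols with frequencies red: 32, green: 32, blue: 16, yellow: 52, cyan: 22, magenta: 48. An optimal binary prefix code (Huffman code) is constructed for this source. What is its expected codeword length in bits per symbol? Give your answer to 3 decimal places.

2.505 bits/symbol

Probabilities are the counts divided by 202.
Repeatedly combine the two least-probable nodes; the expected code length is the sum of the merged weights.
merge 8/101 + 11/101 → 19/101
merge 16/101 + 16/101 → 32/101
merge 19/101 + 24/101 → 43/101
merge 26/101 + 32/101 → 58/101
merge 43/101 + 58/101 → 1
L = 19/101 + 32/101 + 43/101 + 58/101 + 1 = 253/101 ≈ 2.505 bits/symbol.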